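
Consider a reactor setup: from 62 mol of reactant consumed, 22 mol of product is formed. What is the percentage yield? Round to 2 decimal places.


Yield = (moles product / moles consumed) * 100%
Yield = (22 / 62) * 100
Yield = 0.3548 * 100
Yield = 35.48%


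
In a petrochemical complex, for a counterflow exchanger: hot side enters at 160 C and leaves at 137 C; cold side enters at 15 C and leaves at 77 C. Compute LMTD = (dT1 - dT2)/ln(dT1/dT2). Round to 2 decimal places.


dT1 = Th_in - Tc_out = 160 - 77 = 83
dT2 = Th_out - Tc_in = 137 - 15 = 122
LMTD = (dT1 - dT2) / ln(dT1/dT2)
LMTD = (83 - 122) / ln(83/122)
LMTD = 101.25 K


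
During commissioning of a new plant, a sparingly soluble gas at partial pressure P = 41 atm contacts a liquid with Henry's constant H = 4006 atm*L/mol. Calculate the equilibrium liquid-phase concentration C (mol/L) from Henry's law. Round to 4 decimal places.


C = P / H
C = 41 / 4006
C = 0.0102 mol/L


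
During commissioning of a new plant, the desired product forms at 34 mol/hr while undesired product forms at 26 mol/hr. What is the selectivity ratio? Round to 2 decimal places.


S = desired product rate / undesired product rate
S = 34 / 26
S = 1.31


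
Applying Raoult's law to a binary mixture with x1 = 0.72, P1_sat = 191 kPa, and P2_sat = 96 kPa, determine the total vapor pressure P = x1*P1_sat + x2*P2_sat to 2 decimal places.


P = x1*P1_sat + x2*P2_sat
x2 = 1 - x1 = 1 - 0.72 = 0.28
P = 0.72*191 + 0.28*96
P = 137.52 + 26.88
P = 164.40 kPa


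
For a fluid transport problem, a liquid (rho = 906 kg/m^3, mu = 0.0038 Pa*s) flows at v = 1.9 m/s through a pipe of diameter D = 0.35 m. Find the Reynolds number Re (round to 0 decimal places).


Re = rho * v * D / mu
Re = 906 * 1.9 * 0.35 / 0.0038
Re = 602.49 / 0.0038
Re = 158550


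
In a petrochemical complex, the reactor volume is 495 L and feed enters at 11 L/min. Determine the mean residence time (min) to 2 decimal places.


tau = V / v0
tau = 495 / 11
tau = 45.00 min


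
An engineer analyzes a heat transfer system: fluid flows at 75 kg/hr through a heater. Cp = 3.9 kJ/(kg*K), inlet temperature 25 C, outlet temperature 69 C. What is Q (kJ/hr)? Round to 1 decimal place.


Q = m_dot * Cp * (T2 - T1)
Q = 75 * 3.9 * (69 - 25)
Q = 75 * 3.9 * 44
Q = 12870.0 kJ/hr


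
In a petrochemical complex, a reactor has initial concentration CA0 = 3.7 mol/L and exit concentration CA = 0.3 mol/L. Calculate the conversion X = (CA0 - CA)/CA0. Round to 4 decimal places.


X = (CA0 - CA) / CA0
X = (3.7 - 0.3) / 3.7
X = 3.4 / 3.7
X = 0.9189


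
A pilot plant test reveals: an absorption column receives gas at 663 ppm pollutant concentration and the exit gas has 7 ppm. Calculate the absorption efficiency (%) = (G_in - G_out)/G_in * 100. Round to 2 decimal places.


Efficiency = (G_in - G_out) / G_in * 100%
Efficiency = (663 - 7) / 663 * 100
Efficiency = 656 / 663 * 100
Efficiency = 98.94%


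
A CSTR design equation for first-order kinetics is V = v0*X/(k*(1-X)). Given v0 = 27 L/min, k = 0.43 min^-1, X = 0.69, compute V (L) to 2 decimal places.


V = v0 * X / (k * (1 - X))
V = 27 * 0.69 / (0.43 * (1 - 0.69))
V = 18.63 / (0.43 * 0.31)
V = 18.63 / 0.1333
V = 139.76 L


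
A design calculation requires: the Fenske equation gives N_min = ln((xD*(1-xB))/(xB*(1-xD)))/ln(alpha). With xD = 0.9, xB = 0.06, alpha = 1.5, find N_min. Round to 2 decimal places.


N_min = ln((xD*(1-xB))/(xB*(1-xD))) / ln(alpha)
Numerator inside ln: 0.846 / 0.006 = 141.0
ln(141.0) = 4.94876
ln(alpha) = ln(1.5) = 0.405465
N_min = 4.94876 / 0.405465 = 12.21


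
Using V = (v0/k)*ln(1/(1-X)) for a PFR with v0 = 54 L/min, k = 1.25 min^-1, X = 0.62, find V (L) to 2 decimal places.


V = (v0/k) * ln(1/(1-X))
V = (54/1.25) * ln(1/(1-0.62))
V = 43.2 * ln(2.631579)
V = 43.2 * 0.967584
V = 41.80 L


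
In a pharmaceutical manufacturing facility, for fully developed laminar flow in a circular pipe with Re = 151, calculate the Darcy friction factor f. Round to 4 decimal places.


f = 64 / Re
f = 64 / 151
f = 0.4238


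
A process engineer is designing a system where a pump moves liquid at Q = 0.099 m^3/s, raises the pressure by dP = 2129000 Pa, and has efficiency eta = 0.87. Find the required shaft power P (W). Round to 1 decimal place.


P = Q * dP / eta
P = 0.099 * 2129000 / 0.87
P = 210771.0 / 0.87
P = 242265.5 W


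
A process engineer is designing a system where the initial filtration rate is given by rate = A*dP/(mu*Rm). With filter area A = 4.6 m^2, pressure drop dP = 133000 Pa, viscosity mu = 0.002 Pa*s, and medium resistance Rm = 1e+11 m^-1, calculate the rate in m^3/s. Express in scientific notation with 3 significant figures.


rate = A * dP / (mu * Rm)
rate = 4.6 * 133000 / (0.002 * 1e+11)
rate = 611800.0 / 2.000e+08
rate = 3.06e-03 m^3/s


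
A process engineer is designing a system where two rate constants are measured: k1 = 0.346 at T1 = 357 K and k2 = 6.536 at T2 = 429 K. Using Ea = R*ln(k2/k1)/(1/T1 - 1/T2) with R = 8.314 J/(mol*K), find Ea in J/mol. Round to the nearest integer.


Ea = R * ln(k2/k1) / (1/T1 - 1/T2)
ln(k2/k1) = ln(6.536/0.346) = 2.9386419
1/T1 - 1/T2 = 1/357 - 1/429 = 0.000470118117
Ea = 8.314 * 2.9386419 / 0.000470118117
Ea = 51970 J/mol


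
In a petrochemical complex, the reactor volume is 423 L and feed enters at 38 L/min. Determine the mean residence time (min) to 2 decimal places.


tau = V / v0
tau = 423 / 38
tau = 11.13 min


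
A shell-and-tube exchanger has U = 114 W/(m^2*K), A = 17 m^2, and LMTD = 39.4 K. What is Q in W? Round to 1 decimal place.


Q = U * A * LMTD
Q = 114 * 17 * 39.4
Q = 76357.2 W


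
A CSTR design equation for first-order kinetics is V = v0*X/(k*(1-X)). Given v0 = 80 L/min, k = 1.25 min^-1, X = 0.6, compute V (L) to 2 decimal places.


V = v0 * X / (k * (1 - X))
V = 80 * 0.6 / (1.25 * (1 - 0.6))
V = 48.0 / (1.25 * 0.4)
V = 48.0 / 0.5
V = 96.00 L


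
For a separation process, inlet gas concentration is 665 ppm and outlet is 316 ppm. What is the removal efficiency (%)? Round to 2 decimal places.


Efficiency = (G_in - G_out) / G_in * 100%
Efficiency = (665 - 316) / 665 * 100
Efficiency = 349 / 665 * 100
Efficiency = 52.48%


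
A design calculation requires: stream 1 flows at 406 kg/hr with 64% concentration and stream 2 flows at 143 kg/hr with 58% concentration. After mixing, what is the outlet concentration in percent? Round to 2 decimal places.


Mass balance on solute: F1*x1 + F2*x2 = F3*x3
F3 = F1 + F2 = 406 + 143 = 549 kg/hr
x3 = (F1*x1 + F2*x2)/F3
x3 = (406*0.64 + 143*0.58) / 549
x3 = 62.44%


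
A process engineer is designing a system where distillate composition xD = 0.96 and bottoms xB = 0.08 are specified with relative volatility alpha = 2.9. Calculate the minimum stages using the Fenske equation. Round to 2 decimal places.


N_min = ln((xD*(1-xB))/(xB*(1-xD))) / ln(alpha)
Numerator inside ln: 0.8832 / 0.0032 = 276.0
ln(276.0) = 5.620401
ln(alpha) = ln(2.9) = 1.064711
N_min = 5.620401 / 1.064711 = 5.28


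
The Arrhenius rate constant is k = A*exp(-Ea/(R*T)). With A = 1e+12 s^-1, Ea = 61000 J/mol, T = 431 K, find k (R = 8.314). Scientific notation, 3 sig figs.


k = A * exp(-Ea/(R*T))
k = 1e+12 * exp(-61000 / (8.314 * 431))
k = 1e+12 * exp(-17.023253)
k = 4.04e+04


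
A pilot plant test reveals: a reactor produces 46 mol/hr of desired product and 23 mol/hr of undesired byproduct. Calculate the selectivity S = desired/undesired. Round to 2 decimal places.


S = desired product rate / undesired product rate
S = 46 / 23
S = 2.00


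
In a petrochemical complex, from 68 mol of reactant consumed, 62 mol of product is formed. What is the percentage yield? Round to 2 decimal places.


Yield = (moles product / moles consumed) * 100%
Yield = (62 / 68) * 100
Yield = 0.9118 * 100
Yield = 91.18%


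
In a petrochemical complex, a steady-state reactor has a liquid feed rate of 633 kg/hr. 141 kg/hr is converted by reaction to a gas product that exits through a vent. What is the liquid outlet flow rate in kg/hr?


Steady-state mass balance on the main outlet: F_out = F_in - F_removed
F_out = 633 - 141
F_out = 492 kg/hr


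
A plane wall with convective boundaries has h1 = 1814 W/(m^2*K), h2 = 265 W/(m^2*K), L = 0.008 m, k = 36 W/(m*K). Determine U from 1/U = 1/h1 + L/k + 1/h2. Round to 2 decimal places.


1/U = 1/h1 + L/k + 1/h2
1/U = 1/1814 + 0.008/36 + 1/265
1/U = 0.0005512679 + 0.0002222222 + 0.0037735849
1/U = 0.004547075
U = 219.92 W/(m^2*K)


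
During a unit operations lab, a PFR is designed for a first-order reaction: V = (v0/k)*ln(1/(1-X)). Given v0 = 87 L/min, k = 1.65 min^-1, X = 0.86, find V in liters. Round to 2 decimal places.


V = (v0/k) * ln(1/(1-X))
V = (87/1.65) * ln(1/(1-0.86))
V = 52.727273 * ln(7.142857)
V = 52.727273 * 1.966113
V = 103.67 L


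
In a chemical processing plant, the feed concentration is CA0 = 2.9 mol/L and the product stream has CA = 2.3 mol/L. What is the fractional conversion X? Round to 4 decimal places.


X = (CA0 - CA) / CA0
X = (2.9 - 2.3) / 2.9
X = 0.6 / 2.9
X = 0.2069


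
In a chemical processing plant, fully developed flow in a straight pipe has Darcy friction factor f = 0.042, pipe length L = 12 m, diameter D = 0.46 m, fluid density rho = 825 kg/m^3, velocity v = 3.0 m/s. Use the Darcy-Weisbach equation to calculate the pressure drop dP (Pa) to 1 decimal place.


dP = f * (L/D) * (rho*v^2/2)
dP = 0.042 * (12/0.46) * (825*3.0^2/2)
L/D = 26.08695652
rho*v^2/2 = 825*9.0/2 = 3712.5
dP = 0.042 * 26.08695652 * 3712.5
dP = 4067.6 Pa


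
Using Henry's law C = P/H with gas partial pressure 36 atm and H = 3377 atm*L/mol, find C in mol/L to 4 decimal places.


C = P / H
C = 36 / 3377
C = 0.0107 mol/L


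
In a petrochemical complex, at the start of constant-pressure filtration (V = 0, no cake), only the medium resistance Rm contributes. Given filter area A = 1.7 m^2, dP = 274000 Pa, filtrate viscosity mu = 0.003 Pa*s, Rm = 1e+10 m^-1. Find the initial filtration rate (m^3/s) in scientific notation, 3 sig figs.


rate = A * dP / (mu * Rm)
rate = 1.7 * 274000 / (0.003 * 1e+10)
rate = 465800.0 / 3.000e+07
rate = 1.55e-02 m^3/s


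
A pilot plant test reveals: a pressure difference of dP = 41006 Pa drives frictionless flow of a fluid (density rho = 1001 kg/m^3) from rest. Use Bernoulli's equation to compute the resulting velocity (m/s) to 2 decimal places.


v = sqrt(2*dP/rho)
v = sqrt(2*41006/1001)
v = sqrt(81.93007)
v = 9.05 m/s


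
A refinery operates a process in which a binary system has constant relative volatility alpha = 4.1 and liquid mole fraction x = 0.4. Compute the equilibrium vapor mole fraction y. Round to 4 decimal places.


y = alpha*x / (1 + (alpha-1)*x)
y = 4.1*0.4 / (1 + (4.1-1)*0.4)
y = 1.64 / (1 + 1.24)
y = 1.64 / 2.24
y = 0.7321


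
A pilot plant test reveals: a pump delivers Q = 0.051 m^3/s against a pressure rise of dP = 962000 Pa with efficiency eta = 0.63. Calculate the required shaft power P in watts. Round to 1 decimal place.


P = Q * dP / eta
P = 0.051 * 962000 / 0.63
P = 49062.0 / 0.63
P = 77876.2 W


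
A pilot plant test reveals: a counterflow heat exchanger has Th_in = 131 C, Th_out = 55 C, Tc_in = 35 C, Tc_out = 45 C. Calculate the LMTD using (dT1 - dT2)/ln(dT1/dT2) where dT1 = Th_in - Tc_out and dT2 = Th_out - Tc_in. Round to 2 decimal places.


dT1 = Th_in - Tc_out = 131 - 45 = 86
dT2 = Th_out - Tc_in = 55 - 35 = 20
LMTD = (dT1 - dT2) / ln(dT1/dT2)
LMTD = (86 - 20) / ln(86/20)
LMTD = 45.25 K


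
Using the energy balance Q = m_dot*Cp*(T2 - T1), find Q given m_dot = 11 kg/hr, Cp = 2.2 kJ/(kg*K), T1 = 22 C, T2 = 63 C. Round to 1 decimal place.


Q = m_dot * Cp * (T2 - T1)
Q = 11 * 2.2 * (63 - 22)
Q = 11 * 2.2 * 41
Q = 992.2 kJ/hr


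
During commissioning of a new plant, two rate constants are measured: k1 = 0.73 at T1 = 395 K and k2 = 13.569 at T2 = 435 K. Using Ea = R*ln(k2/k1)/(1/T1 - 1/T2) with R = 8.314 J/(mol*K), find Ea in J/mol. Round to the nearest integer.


Ea = R * ln(k2/k1) / (1/T1 - 1/T2)
ln(k2/k1) = ln(13.569/0.73) = 2.9224985
1/T1 - 1/T2 = 1/395 - 1/435 = 0.000232794995
Ea = 8.314 * 2.9224985 / 0.000232794995
Ea = 104374 J/mol


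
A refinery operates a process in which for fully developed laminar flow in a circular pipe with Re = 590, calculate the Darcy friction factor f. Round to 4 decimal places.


f = 64 / Re
f = 64 / 590
f = 0.1085


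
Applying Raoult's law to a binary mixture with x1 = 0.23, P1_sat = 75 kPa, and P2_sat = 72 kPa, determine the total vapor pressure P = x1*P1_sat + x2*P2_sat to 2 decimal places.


P = x1*P1_sat + x2*P2_sat
x2 = 1 - x1 = 1 - 0.23 = 0.77
P = 0.23*75 + 0.77*72
P = 17.25 + 55.44
P = 72.69 kPa


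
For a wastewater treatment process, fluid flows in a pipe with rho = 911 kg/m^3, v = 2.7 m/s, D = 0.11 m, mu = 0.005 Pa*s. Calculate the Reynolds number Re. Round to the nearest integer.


Re = rho * v * D / mu
Re = 911 * 2.7 * 0.11 / 0.005
Re = 270.567 / 0.005
Re = 54113


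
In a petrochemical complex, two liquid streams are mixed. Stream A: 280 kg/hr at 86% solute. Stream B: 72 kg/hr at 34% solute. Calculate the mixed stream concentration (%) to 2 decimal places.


Mass balance on solute: F1*x1 + F2*x2 = F3*x3
F3 = F1 + F2 = 280 + 72 = 352 kg/hr
x3 = (F1*x1 + F2*x2)/F3
x3 = (280*0.86 + 72*0.34) / 352
x3 = 75.36%


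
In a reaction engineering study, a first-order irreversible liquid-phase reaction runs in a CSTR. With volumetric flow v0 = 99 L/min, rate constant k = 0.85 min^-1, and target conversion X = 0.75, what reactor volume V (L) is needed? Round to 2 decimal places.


V = v0 * X / (k * (1 - X))
V = 99 * 0.75 / (0.85 * (1 - 0.75))
V = 74.25 / (0.85 * 0.25)
V = 74.25 / 0.2125
V = 349.41 L


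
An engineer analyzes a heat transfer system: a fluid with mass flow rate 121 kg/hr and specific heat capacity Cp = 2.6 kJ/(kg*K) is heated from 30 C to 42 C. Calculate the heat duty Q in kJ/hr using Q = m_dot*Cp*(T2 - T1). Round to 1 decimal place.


Q = m_dot * Cp * (T2 - T1)
Q = 121 * 2.6 * (42 - 30)
Q = 121 * 2.6 * 12
Q = 3775.2 kJ/hr


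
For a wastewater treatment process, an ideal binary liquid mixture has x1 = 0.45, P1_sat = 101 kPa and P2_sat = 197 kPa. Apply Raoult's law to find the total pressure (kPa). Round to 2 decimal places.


P = x1*P1_sat + x2*P2_sat
x2 = 1 - x1 = 1 - 0.45 = 0.55
P = 0.45*101 + 0.55*197
P = 45.45 + 108.35
P = 153.80 kPa


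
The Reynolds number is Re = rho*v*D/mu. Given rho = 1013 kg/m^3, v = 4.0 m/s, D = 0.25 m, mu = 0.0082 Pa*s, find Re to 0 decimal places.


Re = rho * v * D / mu
Re = 1013 * 4.0 * 0.25 / 0.0082
Re = 1013.0 / 0.0082
Re = 123537


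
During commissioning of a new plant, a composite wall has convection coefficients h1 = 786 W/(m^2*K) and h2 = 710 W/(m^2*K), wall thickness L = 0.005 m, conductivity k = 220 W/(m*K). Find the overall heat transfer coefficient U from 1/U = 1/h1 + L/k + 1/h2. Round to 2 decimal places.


1/U = 1/h1 + L/k + 1/h2
1/U = 1/786 + 0.005/220 + 1/710
1/U = 0.0012722646 + 2.27273e-05 + 0.0014084507
1/U = 0.0027034426
U = 369.90 W/(m^2*K)


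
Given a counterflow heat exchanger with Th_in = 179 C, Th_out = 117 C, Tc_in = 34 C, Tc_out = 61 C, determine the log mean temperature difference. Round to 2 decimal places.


dT1 = Th_in - Tc_out = 179 - 61 = 118
dT2 = Th_out - Tc_in = 117 - 34 = 83
LMTD = (dT1 - dT2) / ln(dT1/dT2)
LMTD = (118 - 83) / ln(118/83)
LMTD = 99.48 K


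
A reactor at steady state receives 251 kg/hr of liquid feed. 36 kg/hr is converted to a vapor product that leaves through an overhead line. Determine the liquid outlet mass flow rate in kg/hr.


Steady-state mass balance on the main outlet: F_out = F_in - F_removed
F_out = 251 - 36
F_out = 215 kg/hr


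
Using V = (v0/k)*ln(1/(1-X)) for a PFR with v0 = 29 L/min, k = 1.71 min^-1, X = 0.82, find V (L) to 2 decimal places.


V = (v0/k) * ln(1/(1-X))
V = (29/1.71) * ln(1/(1-0.82))
V = 16.959064 * ln(5.555556)
V = 16.959064 * 1.714799
V = 29.08 L


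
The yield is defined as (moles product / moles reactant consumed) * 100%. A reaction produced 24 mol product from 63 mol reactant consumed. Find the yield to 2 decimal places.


Yield = (moles product / moles consumed) * 100%
Yield = (24 / 63) * 100
Yield = 0.381 * 100
Yield = 38.10%


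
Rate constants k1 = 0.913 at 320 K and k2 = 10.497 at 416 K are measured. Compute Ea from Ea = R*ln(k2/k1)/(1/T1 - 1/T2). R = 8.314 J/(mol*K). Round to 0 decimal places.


Ea = R * ln(k2/k1) / (1/T1 - 1/T2)
ln(k2/k1) = ln(10.497/0.913) = 2.4421089
1/T1 - 1/T2 = 1/320 - 1/416 = 0.000721153846
Ea = 8.314 * 2.4421089 / 0.000721153846
Ea = 28154 J/mol


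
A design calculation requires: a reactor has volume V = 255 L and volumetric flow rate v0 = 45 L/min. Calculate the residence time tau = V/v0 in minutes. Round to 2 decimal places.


tau = V / v0
tau = 255 / 45
tau = 5.67 min


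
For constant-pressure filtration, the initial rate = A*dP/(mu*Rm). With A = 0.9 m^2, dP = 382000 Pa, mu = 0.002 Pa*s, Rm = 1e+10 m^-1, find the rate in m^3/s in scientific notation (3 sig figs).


rate = A * dP / (mu * Rm)
rate = 0.9 * 382000 / (0.002 * 1e+10)
rate = 343800.0 / 2.000e+07
rate = 1.72e-02 m^3/s


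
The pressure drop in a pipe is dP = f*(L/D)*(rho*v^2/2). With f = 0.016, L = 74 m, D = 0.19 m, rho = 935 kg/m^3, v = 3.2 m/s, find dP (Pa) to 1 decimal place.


dP = f * (L/D) * (rho*v^2/2)
dP = 0.016 * (74/0.19) * (935*3.2^2/2)
L/D = 389.47368421
rho*v^2/2 = 935*10.24/2 = 4787.2
dP = 0.016 * 389.47368421 * 4787.2
dP = 29831.8 Pa


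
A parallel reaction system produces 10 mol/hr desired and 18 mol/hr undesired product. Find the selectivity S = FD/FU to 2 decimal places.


S = desired product rate / undesired product rate
S = 10 / 18
S = 0.56


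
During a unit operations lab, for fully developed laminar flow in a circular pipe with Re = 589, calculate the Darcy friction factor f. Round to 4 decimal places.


f = 64 / Re
f = 64 / 589
f = 0.1087


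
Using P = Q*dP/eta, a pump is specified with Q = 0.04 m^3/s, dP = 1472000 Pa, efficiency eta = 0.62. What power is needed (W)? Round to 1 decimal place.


P = Q * dP / eta
P = 0.04 * 1472000 / 0.62
P = 58880.0 / 0.62
P = 94967.7 W


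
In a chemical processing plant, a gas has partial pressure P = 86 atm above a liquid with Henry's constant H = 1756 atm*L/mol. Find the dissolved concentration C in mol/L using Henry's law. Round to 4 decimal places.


C = P / H
C = 86 / 1756
C = 0.0490 mol/L


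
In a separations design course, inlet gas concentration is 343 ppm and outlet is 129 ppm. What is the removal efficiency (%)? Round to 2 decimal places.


Efficiency = (G_in - G_out) / G_in * 100%
Efficiency = (343 - 129) / 343 * 100
Efficiency = 214 / 343 * 100
Efficiency = 62.39%


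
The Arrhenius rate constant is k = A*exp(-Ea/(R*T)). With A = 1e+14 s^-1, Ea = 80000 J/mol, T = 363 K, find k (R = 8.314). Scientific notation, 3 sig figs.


k = A * exp(-Ea/(R*T))
k = 1e+14 * exp(-80000 / (8.314 * 363))
k = 1e+14 * exp(-26.507779)
k = 3.07e+02


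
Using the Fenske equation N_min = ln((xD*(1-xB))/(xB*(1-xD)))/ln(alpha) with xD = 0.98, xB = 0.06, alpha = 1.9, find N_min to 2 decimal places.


N_min = ln((xD*(1-xB))/(xB*(1-xD))) / ln(alpha)
Numerator inside ln: 0.9212 / 0.0012 = 767.666667
ln(767.666667) = 6.643356
ln(alpha) = ln(1.9) = 0.641854
N_min = 6.643356 / 0.641854 = 10.35


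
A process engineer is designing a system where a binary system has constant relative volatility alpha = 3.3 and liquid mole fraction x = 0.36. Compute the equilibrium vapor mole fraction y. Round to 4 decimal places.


y = alpha*x / (1 + (alpha-1)*x)
y = 3.3*0.36 / (1 + (3.3-1)*0.36)
y = 1.188 / (1 + 0.828)
y = 1.188 / 1.828
y = 0.6499


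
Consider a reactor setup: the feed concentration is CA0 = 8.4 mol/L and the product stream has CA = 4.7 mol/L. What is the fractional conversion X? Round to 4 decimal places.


X = (CA0 - CA) / CA0
X = (8.4 - 4.7) / 8.4
X = 3.7 / 8.4
X = 0.4405


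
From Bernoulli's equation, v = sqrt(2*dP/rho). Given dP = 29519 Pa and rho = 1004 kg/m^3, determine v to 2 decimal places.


v = sqrt(2*dP/rho)
v = sqrt(2*29519/1004)
v = sqrt(58.802789)
v = 7.67 m/s


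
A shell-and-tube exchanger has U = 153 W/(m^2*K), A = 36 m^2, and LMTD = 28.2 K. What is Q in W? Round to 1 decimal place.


Q = U * A * LMTD
Q = 153 * 36 * 28.2
Q = 155325.6 W


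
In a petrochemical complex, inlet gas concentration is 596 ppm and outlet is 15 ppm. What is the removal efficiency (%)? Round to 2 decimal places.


Efficiency = (G_in - G_out) / G_in * 100%
Efficiency = (596 - 15) / 596 * 100
Efficiency = 581 / 596 * 100
Efficiency = 97.48%


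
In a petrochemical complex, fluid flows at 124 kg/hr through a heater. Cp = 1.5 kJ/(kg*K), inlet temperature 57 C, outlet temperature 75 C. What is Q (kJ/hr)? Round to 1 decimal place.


Q = m_dot * Cp * (T2 - T1)
Q = 124 * 1.5 * (75 - 57)
Q = 124 * 1.5 * 18
Q = 3348.0 kJ/hr


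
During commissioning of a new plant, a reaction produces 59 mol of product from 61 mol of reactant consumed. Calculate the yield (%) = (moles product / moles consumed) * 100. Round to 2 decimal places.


Yield = (moles product / moles consumed) * 100%
Yield = (59 / 61) * 100
Yield = 0.9672 * 100
Yield = 96.72%


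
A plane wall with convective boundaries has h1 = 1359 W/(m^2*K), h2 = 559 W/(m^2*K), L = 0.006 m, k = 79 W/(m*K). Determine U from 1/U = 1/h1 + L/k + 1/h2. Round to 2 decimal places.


1/U = 1/h1 + L/k + 1/h2
1/U = 1/1359 + 0.006/79 + 1/559
1/U = 0.0007358352 + 7.59494e-05 + 0.0017889088
1/U = 0.0026006934
U = 384.51 W/(m^2*K)


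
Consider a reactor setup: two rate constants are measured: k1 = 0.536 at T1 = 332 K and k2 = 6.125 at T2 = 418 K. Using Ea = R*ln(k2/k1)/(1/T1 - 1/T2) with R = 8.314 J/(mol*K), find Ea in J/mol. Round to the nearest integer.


Ea = R * ln(k2/k1) / (1/T1 - 1/T2)
ln(k2/k1) = ln(6.125/0.536) = 2.4359999
1/T1 - 1/T2 = 1/332 - 1/418 = 0.000619703695
Ea = 8.314 * 2.4359999 / 0.000619703695
Ea = 32682 J/mol


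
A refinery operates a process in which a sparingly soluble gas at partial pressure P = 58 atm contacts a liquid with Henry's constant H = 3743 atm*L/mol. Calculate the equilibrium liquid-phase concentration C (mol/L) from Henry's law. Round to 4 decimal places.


C = P / H
C = 58 / 3743
C = 0.0155 mol/L


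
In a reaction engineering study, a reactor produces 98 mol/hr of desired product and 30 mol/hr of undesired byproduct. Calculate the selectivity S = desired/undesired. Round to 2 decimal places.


S = desired product rate / undesired product rate
S = 98 / 30
S = 3.27


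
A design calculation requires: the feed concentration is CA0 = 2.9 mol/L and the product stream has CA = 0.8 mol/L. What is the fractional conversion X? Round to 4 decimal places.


X = (CA0 - CA) / CA0
X = (2.9 - 0.8) / 2.9
X = 2.1 / 2.9
X = 0.7241


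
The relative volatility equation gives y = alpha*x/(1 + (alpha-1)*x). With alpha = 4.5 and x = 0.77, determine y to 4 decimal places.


y = alpha*x / (1 + (alpha-1)*x)
y = 4.5*0.77 / (1 + (4.5-1)*0.77)
y = 3.465 / (1 + 2.695)
y = 3.465 / 3.695
y = 0.9378


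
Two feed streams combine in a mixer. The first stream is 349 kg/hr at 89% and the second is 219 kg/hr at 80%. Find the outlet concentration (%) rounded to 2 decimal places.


Mass balance on solute: F1*x1 + F2*x2 = F3*x3
F3 = F1 + F2 = 349 + 219 = 568 kg/hr
x3 = (F1*x1 + F2*x2)/F3
x3 = (349*0.89 + 219*0.8) / 568
x3 = 85.53%


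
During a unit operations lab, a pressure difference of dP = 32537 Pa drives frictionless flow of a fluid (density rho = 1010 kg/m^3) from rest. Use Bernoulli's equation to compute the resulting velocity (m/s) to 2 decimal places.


v = sqrt(2*dP/rho)
v = sqrt(2*32537/1010)
v = sqrt(64.429703)
v = 8.03 m/s


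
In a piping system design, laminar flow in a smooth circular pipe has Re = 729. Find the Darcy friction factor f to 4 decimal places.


f = 64 / Re
f = 64 / 729
f = 0.0878


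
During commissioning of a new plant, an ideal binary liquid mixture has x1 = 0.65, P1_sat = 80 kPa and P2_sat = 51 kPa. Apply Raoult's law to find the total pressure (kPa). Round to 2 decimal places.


P = x1*P1_sat + x2*P2_sat
x2 = 1 - x1 = 1 - 0.65 = 0.35
P = 0.65*80 + 0.35*51
P = 52.0 + 17.85
P = 69.85 kPa


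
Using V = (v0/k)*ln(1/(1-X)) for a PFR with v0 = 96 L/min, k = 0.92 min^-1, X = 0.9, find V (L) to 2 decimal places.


V = (v0/k) * ln(1/(1-X))
V = (96/0.92) * ln(1/(1-0.9))
V = 104.347826 * ln(10.0)
V = 104.347826 * 2.302585
V = 240.27 L


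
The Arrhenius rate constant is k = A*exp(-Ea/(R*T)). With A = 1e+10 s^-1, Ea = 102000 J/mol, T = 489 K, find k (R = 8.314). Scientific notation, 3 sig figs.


k = A * exp(-Ea/(R*T))
k = 1e+10 * exp(-102000 / (8.314 * 489))
k = 1e+10 * exp(-25.088881)
k = 1.27e-01


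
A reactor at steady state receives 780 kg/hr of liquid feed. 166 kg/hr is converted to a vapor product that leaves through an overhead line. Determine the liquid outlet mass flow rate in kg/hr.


Steady-state mass balance on the main outlet: F_out = F_in - F_removed
F_out = 780 - 166
F_out = 614 kg/hr


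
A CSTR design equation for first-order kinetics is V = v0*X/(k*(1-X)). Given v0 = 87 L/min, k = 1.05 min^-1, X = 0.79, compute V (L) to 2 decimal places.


V = v0 * X / (k * (1 - X))
V = 87 * 0.79 / (1.05 * (1 - 0.79))
V = 68.73 / (1.05 * 0.21)
V = 68.73 / 0.2205
V = 311.70 L


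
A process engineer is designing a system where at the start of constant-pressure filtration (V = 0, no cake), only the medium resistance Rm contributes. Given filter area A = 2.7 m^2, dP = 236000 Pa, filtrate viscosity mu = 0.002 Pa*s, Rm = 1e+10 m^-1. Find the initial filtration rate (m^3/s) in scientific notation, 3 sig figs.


rate = A * dP / (mu * Rm)
rate = 2.7 * 236000 / (0.002 * 1e+10)
rate = 637200.0 / 2.000e+07
rate = 3.19e-02 m^3/s


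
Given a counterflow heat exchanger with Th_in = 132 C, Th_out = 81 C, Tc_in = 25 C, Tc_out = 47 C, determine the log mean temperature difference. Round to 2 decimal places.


dT1 = Th_in - Tc_out = 132 - 47 = 85
dT2 = Th_out - Tc_in = 81 - 25 = 56
LMTD = (dT1 - dT2) / ln(dT1/dT2)
LMTD = (85 - 56) / ln(85/56)
LMTD = 69.49 K


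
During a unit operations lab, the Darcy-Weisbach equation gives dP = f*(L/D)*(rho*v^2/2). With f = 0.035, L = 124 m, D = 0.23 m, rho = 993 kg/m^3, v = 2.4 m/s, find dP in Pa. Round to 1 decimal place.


dP = f * (L/D) * (rho*v^2/2)
dP = 0.035 * (124/0.23) * (993*2.4^2/2)
L/D = 539.13043478
rho*v^2/2 = 993*5.76/2 = 2859.84
dP = 0.035 * 539.13043478 * 2859.84
dP = 53963.9 Pa


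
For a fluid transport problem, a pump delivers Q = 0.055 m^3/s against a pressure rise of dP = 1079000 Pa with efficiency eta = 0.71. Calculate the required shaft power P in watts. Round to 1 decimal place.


P = Q * dP / eta
P = 0.055 * 1079000 / 0.71
P = 59345.0 / 0.71
P = 83584.5 W


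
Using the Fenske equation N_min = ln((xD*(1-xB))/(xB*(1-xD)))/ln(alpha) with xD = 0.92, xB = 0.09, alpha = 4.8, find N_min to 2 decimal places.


N_min = ln((xD*(1-xB))/(xB*(1-xD))) / ln(alpha)
Numerator inside ln: 0.8372 / 0.0072 = 116.277778
ln(116.277778) = 4.755982
ln(alpha) = ln(4.8) = 1.568616
N_min = 4.755982 / 1.568616 = 3.03


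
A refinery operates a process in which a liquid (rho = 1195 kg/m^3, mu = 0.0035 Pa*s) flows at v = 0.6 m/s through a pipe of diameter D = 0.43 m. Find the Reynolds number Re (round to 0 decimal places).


Re = rho * v * D / mu
Re = 1195 * 0.6 * 0.43 / 0.0035
Re = 308.31 / 0.0035
Re = 88089


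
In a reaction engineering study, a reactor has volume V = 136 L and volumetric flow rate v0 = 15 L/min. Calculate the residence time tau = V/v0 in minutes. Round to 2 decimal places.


tau = V / v0
tau = 136 / 15
tau = 9.07 min


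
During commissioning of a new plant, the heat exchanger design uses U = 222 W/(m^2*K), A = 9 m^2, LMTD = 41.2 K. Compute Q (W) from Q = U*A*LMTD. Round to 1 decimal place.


Q = U * A * LMTD
Q = 222 * 9 * 41.2
Q = 82317.6 W


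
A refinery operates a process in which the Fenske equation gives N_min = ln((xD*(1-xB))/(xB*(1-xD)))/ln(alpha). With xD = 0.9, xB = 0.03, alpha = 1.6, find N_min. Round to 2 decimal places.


N_min = ln((xD*(1-xB))/(xB*(1-xD))) / ln(alpha)
Numerator inside ln: 0.873 / 0.003 = 291.0
ln(291.0) = 5.673323
ln(alpha) = ln(1.6) = 0.470004
N_min = 5.673323 / 0.470004 = 12.07


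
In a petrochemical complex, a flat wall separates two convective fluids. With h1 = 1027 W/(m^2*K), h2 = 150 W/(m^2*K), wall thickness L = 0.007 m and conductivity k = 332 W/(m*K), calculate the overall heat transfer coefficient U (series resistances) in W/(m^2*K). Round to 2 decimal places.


1/U = 1/h1 + L/k + 1/h2
1/U = 1/1027 + 0.007/332 + 1/150
1/U = 0.0009737098 + 2.10843e-05 + 0.0066666667
1/U = 0.0076614608
U = 130.52 W/(m^2*K)


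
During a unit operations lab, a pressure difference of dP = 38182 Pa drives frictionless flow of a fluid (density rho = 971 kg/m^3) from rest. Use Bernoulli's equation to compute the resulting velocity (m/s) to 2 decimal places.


v = sqrt(2*dP/rho)
v = sqrt(2*38182/971)
v = sqrt(78.644696)
v = 8.87 m/s


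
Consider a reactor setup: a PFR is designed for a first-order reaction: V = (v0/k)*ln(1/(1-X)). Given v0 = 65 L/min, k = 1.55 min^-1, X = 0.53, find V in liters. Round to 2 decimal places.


V = (v0/k) * ln(1/(1-X))
V = (65/1.55) * ln(1/(1-0.53))
V = 41.935484 * ln(2.12766)
V = 41.935484 * 0.755023
V = 31.66 L


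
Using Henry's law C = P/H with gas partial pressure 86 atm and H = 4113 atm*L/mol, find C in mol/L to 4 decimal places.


C = P / H
C = 86 / 4113
C = 0.0209 mol/L


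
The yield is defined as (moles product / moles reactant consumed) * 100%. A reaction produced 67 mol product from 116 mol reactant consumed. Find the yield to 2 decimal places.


Yield = (moles product / moles consumed) * 100%
Yield = (67 / 116) * 100
Yield = 0.5776 * 100
Yield = 57.76%


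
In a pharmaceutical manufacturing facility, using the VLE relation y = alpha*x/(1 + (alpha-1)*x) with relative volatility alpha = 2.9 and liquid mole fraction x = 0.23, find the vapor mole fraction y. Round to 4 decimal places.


y = alpha*x / (1 + (alpha-1)*x)
y = 2.9*0.23 / (1 + (2.9-1)*0.23)
y = 0.667 / (1 + 0.437)
y = 0.667 / 1.437
y = 0.4642


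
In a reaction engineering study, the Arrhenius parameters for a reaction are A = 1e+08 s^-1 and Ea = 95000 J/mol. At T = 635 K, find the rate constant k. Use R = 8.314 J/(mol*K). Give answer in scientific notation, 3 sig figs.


k = A * exp(-Ea/(R*T))
k = 1e+08 * exp(-95000 / (8.314 * 635))
k = 1e+08 * exp(-17.994503)
k = 1.53e+00


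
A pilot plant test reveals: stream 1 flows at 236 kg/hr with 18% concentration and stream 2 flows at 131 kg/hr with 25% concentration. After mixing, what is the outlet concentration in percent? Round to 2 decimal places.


Mass balance on solute: F1*x1 + F2*x2 = F3*x3
F3 = F1 + F2 = 236 + 131 = 367 kg/hr
x3 = (F1*x1 + F2*x2)/F3
x3 = (236*0.18 + 131*0.25) / 367
x3 = 20.50%


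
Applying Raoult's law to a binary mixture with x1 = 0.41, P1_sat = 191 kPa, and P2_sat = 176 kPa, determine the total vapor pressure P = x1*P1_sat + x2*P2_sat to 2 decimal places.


P = x1*P1_sat + x2*P2_sat
x2 = 1 - x1 = 1 - 0.41 = 0.59
P = 0.41*191 + 0.59*176
P = 78.31 + 103.84
P = 182.15 kPa


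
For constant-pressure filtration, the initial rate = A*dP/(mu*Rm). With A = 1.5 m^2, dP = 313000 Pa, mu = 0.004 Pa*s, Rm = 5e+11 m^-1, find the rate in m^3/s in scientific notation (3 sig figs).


rate = A * dP / (mu * Rm)
rate = 1.5 * 313000 / (0.004 * 5e+11)
rate = 469500.0 / 2.000e+09
rate = 2.35e-04 m^3/s


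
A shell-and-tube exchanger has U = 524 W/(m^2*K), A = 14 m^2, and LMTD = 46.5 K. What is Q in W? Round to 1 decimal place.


Q = U * A * LMTD
Q = 524 * 14 * 46.5
Q = 341124.0 W


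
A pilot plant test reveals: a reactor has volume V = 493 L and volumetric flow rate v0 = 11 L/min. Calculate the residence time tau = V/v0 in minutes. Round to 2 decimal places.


tau = V / v0
tau = 493 / 11
tau = 44.82 min


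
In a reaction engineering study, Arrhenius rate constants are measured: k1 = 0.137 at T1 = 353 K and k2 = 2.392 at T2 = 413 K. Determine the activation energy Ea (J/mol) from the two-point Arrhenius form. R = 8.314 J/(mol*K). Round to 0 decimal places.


Ea = R * ln(k2/k1) / (1/T1 - 1/T2)
ln(k2/k1) = ln(2.392/0.137) = 2.8599042
1/T1 - 1/T2 = 1/353 - 1/413 = 0.000411553684
Ea = 8.314 * 2.8599042 / 0.000411553684
Ea = 57774 J/mol


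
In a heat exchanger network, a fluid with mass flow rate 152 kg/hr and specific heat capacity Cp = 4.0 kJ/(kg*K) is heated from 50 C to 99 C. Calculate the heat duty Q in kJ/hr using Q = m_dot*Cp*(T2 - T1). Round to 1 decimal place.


Q = m_dot * Cp * (T2 - T1)
Q = 152 * 4.0 * (99 - 50)
Q = 152 * 4.0 * 49
Q = 29792.0 kJ/hr


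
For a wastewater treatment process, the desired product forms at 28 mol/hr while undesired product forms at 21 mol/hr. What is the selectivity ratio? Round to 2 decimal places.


S = desired product rate / undesired product rate
S = 28 / 21
S = 1.33


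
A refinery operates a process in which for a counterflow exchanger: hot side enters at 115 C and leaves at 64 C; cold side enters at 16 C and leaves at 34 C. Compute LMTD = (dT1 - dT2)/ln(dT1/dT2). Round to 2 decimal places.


dT1 = Th_in - Tc_out = 115 - 34 = 81
dT2 = Th_out - Tc_in = 64 - 16 = 48
LMTD = (dT1 - dT2) / ln(dT1/dT2)
LMTD = (81 - 48) / ln(81/48)
LMTD = 63.07 K


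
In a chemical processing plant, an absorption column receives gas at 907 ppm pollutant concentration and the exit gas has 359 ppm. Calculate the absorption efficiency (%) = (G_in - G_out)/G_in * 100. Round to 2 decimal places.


Efficiency = (G_in - G_out) / G_in * 100%
Efficiency = (907 - 359) / 907 * 100
Efficiency = 548 / 907 * 100
Efficiency = 60.42%


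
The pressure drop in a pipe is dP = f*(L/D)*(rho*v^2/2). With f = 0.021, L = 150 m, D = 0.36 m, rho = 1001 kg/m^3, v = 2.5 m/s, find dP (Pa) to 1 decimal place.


dP = f * (L/D) * (rho*v^2/2)
dP = 0.021 * (150/0.36) * (1001*2.5^2/2)
L/D = 416.66666667
rho*v^2/2 = 1001*6.25/2 = 3128.125
dP = 0.021 * 416.66666667 * 3128.125
dP = 27371.1 Pa


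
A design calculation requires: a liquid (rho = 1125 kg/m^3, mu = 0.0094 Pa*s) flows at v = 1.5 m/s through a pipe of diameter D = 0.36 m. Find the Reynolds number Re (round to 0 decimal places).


Re = rho * v * D / mu
Re = 1125 * 1.5 * 0.36 / 0.0094
Re = 607.5 / 0.0094
Re = 64628


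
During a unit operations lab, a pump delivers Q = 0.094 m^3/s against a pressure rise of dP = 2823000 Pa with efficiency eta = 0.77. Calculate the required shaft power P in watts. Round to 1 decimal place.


P = Q * dP / eta
P = 0.094 * 2823000 / 0.77
P = 265362.0 / 0.77
P = 344626.0 W


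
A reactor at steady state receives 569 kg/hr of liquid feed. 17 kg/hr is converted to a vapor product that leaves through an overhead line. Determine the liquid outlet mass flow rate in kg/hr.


Steady-state mass balance on the main outlet: F_out = F_in - F_removed
F_out = 569 - 17
F_out = 552 kg/hr


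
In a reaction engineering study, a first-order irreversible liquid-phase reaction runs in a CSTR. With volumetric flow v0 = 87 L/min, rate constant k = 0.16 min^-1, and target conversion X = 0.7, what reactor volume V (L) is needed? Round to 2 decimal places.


V = v0 * X / (k * (1 - X))
V = 87 * 0.7 / (0.16 * (1 - 0.7))
V = 60.9 / (0.16 * 0.3)
V = 60.9 / 0.048
V = 1268.75 L


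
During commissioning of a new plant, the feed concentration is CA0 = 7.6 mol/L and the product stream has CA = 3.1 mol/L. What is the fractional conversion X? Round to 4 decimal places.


X = (CA0 - CA) / CA0
X = (7.6 - 3.1) / 7.6
X = 4.5 / 7.6
X = 0.5921


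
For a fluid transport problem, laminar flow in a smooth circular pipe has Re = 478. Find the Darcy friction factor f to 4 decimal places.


f = 64 / Re
f = 64 / 478
f = 0.1339


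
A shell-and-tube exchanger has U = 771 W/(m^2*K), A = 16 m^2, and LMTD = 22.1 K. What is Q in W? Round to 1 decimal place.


Q = U * A * LMTD
Q = 771 * 16 * 22.1
Q = 272625.6 W


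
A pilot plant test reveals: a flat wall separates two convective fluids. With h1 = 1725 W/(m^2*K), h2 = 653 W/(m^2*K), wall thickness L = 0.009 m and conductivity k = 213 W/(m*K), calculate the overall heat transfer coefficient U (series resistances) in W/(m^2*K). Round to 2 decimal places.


1/U = 1/h1 + L/k + 1/h2
1/U = 1/1725 + 0.009/213 + 1/653
1/U = 0.0005797101 + 4.22535e-05 + 0.0015313936
1/U = 0.0021533572
U = 464.39 W/(m^2*K)


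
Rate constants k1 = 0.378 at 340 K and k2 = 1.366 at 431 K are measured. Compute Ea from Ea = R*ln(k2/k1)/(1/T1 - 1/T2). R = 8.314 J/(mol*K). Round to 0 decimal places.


Ea = R * ln(k2/k1) / (1/T1 - 1/T2)
ln(k2/k1) = ln(1.366/0.378) = 1.2847478
1/T1 - 1/T2 = 1/340 - 1/431 = 0.000620990856
Ea = 8.314 * 1.2847478 / 0.000620990856
Ea = 17201 J/mol


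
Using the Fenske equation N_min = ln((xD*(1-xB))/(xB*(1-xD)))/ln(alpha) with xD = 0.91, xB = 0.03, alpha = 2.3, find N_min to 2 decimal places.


N_min = ln((xD*(1-xB))/(xB*(1-xD))) / ln(alpha)
Numerator inside ln: 0.8827 / 0.0027 = 326.925926
ln(326.925926) = 5.789734
ln(alpha) = ln(2.3) = 0.832909
N_min = 5.789734 / 0.832909 = 6.95


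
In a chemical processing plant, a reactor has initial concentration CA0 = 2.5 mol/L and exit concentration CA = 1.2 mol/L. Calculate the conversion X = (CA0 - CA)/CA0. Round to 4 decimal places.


X = (CA0 - CA) / CA0
X = (2.5 - 1.2) / 2.5
X = 1.3 / 2.5
X = 0.5200


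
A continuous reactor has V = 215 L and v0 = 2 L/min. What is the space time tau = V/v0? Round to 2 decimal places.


tau = V / v0
tau = 215 / 2
tau = 107.50 min


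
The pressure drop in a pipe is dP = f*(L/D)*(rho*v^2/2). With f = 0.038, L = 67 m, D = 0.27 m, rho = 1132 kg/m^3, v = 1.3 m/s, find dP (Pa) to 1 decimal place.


dP = f * (L/D) * (rho*v^2/2)
dP = 0.038 * (67/0.27) * (1132*1.3^2/2)
L/D = 248.14814815
rho*v^2/2 = 1132*1.69/2 = 956.54
dP = 0.038 * 248.14814815 * 956.54
dP = 9019.8 Pa


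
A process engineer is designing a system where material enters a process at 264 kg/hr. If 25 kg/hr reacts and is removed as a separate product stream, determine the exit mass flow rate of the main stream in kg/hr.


Steady-state mass balance on the main outlet: F_out = F_in - F_removed
F_out = 264 - 25
F_out = 239 kg/hr


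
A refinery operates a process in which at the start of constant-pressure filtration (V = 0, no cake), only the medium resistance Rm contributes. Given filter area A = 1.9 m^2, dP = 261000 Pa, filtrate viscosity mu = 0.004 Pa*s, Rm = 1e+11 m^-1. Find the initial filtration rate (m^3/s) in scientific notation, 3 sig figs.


rate = A * dP / (mu * Rm)
rate = 1.9 * 261000 / (0.004 * 1e+11)
rate = 495900.0 / 4.000e+08
rate = 1.24e-03 m^3/s


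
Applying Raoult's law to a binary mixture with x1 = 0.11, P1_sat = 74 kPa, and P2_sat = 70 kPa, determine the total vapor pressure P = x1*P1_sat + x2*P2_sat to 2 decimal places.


P = x1*P1_sat + x2*P2_sat
x2 = 1 - x1 = 1 - 0.11 = 0.89
P = 0.11*74 + 0.89*70
P = 8.14 + 62.3
P = 70.44 kPa


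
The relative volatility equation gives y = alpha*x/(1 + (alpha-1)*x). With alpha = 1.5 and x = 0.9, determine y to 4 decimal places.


y = alpha*x / (1 + (alpha-1)*x)
y = 1.5*0.9 / (1 + (1.5-1)*0.9)
y = 1.35 / (1 + 0.45)
y = 1.35 / 1.45
y = 0.9310


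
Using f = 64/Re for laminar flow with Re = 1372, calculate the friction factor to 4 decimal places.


f = 64 / Re
f = 64 / 1372
f = 0.0466


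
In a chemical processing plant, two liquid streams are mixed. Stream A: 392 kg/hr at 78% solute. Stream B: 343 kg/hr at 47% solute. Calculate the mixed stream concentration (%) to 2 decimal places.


Mass balance on solute: F1*x1 + F2*x2 = F3*x3
F3 = F1 + F2 = 392 + 343 = 735 kg/hr
x3 = (F1*x1 + F2*x2)/F3
x3 = (392*0.78 + 343*0.47) / 735
x3 = 63.53%
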